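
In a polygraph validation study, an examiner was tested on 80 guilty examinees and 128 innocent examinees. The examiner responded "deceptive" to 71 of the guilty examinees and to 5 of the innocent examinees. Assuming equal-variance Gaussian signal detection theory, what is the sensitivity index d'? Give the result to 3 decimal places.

d' = 2.975

H = 71/80 = 0.8875
FA = 5/128 = 0.0391
Φ⁻¹(H) = Φ⁻¹(0.8875) = 1.2133
Φ⁻¹(FA) = Φ⁻¹(0.0391) = -1.7612
d' = z(H) − z(FA) = 1.2133 − (-1.7612) = 2.9745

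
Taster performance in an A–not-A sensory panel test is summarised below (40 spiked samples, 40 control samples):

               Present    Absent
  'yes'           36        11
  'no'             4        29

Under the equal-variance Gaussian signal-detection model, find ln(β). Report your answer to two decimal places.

H = 36/40 = 0.9000
FA = 11/40 = 0.2750
Φ⁻¹(H) = 1.282
Φ⁻¹(FA) = -0.598
ln β = −½·[z(H)² − z(FA)²] = −0.5 × (1.644 − 0.358) = -0.643

ln β = -0.64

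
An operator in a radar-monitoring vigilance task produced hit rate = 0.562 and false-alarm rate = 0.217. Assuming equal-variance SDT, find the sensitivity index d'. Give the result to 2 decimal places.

z(0.562) = 0.1560, z(0.217) = -0.7824
d' = z(H) − z(FA) = 0.1560 − (-0.7824) = 0.9384

d' = 0.94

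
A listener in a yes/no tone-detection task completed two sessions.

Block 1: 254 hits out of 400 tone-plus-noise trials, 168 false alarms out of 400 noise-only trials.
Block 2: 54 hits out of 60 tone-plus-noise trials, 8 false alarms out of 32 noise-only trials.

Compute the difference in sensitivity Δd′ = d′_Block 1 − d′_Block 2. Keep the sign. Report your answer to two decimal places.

Block 1: z(0.6350) = 0.345, z(0.4200) = -0.202, d' = 0.547
Block 2: z(0.9000) = 1.282, z(0.2500) = -0.674, d' = 1.956
Δd' = d'_Block 1 − d'_Block 2 = 0.547 − 1.956 = -1.409
Block 2 has the higher sensitivity.

Δd′ = -1.41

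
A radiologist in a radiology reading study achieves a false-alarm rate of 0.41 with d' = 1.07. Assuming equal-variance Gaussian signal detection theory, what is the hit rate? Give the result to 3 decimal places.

hit rate = 0.800

z(false-alarm rate) = z(0.41) = -0.2275
z(H) = z(FA) + d' = -0.2275 + 1.07 = 0.8425
hit rate = Φ(0.8425) = 0.8002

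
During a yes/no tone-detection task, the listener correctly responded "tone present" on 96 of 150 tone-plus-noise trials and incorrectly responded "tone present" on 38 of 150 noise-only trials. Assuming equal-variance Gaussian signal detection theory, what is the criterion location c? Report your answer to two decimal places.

H = 96/150 = 0.6400
FA = 38/150 = 0.2533
z(H) = 0.358
z(FA) = -0.664
c = −½·[z(H) + z(FA)] = −0.5 × (0.358 + (-0.664)) = 0.153
c > 0: the listener has a conservative response bias.

c = 0.15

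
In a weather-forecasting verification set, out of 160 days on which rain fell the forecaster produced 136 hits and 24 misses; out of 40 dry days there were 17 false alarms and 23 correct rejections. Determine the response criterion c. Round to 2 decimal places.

c = -0.42

H = 136/160 = 0.8500
FA = 17/40 = 0.4250
z(H) = z(0.8500) = 1.036
z(FA) = z(0.4250) = -0.189
c = −½·[z(H) + z(FA)] = −0.5 × (1.036 + (-0.189)) = -0.4235
c < 0: the forecaster has a liberal response bias.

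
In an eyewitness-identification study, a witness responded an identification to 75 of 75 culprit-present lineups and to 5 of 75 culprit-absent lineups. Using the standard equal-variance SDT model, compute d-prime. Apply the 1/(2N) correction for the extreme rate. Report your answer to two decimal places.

The hit rate is 75/75 = 1, so apply the 1/(2N) correction: H → 1 − 1/(2·75) = 0.99333.
z(H) = z(0.99333) = 2.475
z(FA) = z(0.06667) = -1.501
d' = 2.475 − (-1.501) = 3.976

d-prime = 3.98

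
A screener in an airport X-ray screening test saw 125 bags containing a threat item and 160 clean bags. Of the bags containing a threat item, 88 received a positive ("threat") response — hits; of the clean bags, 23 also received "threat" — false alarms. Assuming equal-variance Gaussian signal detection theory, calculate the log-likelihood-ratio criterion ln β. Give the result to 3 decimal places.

H = 88/125 = 0.7040
FA = 23/160 = 0.1437
z(H) = 0.5359
z(FA) = -1.0638
ln β = −½·[z(H)² − z(FA)²] = −0.5 × (0.2872 − 1.1317) = 0.42225

ln β = 0.422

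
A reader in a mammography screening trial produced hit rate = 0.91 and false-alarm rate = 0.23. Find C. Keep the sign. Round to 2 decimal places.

Φ⁻¹(H) = Φ⁻¹(0.91) = 1.341
Φ⁻¹(FA) = Φ⁻¹(0.23) = -0.739
c = −½·[z(H) + z(FA)] = −0.5 × (1.341 + (-0.739)) = -0.301
c < 0: the reader has a liberal response bias.

C = -0.30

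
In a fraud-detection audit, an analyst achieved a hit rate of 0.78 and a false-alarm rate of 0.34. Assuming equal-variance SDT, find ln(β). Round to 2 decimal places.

ln β = -0.21

Φ⁻¹(H) = 0.772
Φ⁻¹(FA) = -0.412
ln β = −½·[z(H)² − z(FA)²] = −0.5 × (0.596 − 0.170) = -0.213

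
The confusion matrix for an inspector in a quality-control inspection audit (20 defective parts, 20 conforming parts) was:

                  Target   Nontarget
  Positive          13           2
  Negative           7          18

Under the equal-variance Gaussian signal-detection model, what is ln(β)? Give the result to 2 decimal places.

H = 13/20 = 0.6500
FA = 2/20 = 0.1000
Φ⁻¹(0.6500) = 0.385, Φ⁻¹(0.1000) = -1.282
ln β = −½·[z(H)² − z(FA)²] = −0.5 × (0.148 − 1.644) = 0.748

ln β = 0.75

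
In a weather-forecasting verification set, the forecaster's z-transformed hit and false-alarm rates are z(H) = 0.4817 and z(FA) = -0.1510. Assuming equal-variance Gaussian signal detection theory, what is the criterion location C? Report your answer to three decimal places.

c = −½·[z(H) + z(FA)] = −½·(0.4817 + (-0.1510)) = -0.16535
c < 0: the forecaster has a liberal response bias.

C = -0.165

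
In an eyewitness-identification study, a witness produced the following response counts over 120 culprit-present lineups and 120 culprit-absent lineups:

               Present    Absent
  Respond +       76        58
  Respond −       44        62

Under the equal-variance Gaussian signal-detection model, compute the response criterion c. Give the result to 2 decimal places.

H = 76/120 = 0.6333
FA = 58/120 = 0.4833
Φ⁻¹(H) = 0.341
Φ⁻¹(FA) = -0.042
c = −½·[z(H) + z(FA)] = −0.5 × (0.341 + (-0.042)) = -0.1495
c < 0: the witness has a liberal response bias.

c = -0.15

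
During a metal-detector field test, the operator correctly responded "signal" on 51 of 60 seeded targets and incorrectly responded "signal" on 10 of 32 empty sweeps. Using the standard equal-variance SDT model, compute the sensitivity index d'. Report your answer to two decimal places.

d' = 1.53

H = 51/60 = 0.8500
FA = 10/32 = 0.3125
z(H) = z(0.8500) = 1.0364
z(FA) = z(0.3125) = -0.4888
d' = z(H) − z(FA) = 1.0364 − (-0.4888) = 1.5252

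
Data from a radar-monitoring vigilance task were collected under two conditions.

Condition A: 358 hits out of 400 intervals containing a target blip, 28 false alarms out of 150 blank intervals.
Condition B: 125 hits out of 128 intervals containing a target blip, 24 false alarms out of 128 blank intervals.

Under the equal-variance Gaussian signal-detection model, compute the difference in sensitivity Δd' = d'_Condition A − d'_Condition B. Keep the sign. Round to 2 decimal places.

Condition A: z(0.8950) = 1.254, z(0.1867) = -0.890, d' = 2.144
Condition B: z(0.9766) = 1.988, z(0.1875) = -0.887, d' = 2.875
Δd' = d'_Condition A − d'_Condition B = 2.144 − 2.875 = -0.731
Condition B has the higher sensitivity.

Δd' = -0.73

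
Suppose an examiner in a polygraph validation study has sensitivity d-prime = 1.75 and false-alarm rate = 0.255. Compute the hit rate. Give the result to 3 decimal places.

z(false-alarm rate) = z(0.255) = -0.6588
z(H) = z(FA) + d' = -0.6588 + 1.75 = 1.0912
hit rate = Φ(1.0912) = 0.8624

hit rate = 0.862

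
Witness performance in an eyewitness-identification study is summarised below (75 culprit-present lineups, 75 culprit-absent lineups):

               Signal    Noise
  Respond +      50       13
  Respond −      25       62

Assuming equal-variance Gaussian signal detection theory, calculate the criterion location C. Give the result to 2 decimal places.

H = 50/75 = 0.6667
FA = 13/75 = 0.1733
z(H) = z(0.6667) = 0.4308
z(FA) = z(0.1733) = -0.9412
c = −½·[z(H) + z(FA)] = −0.5 × (0.4308 + (-0.9412)) = 0.2552
c > 0: the witness has a conservative response bias.

C = 0.26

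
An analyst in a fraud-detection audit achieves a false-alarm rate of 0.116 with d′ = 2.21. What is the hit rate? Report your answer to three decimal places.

hit rate = 0.845

z(false-alarm rate) = z(0.116) = -1.1952
z(H) = z(FA) + d' = -1.1952 + 2.21 = 1.0148
hit rate = Φ(1.0148) = 0.8449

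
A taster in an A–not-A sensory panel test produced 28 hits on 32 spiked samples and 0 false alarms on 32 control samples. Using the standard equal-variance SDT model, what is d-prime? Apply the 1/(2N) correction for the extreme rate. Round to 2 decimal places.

d-prime = 3.30

The false-alarm rate is 0/32 = 0, so apply the 1/(2N) correction: FA → 1/(2·32) = 0.01562.
z(H) = z(0.87500) = 1.150
z(FA) = z(0.01562) = -2.154
d' = 1.150 − (-2.154) = 3.304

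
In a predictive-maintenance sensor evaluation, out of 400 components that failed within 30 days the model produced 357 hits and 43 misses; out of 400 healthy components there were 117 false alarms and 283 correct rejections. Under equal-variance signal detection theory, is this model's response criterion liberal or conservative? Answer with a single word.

liberal

z(H) = 1.240, z(FA) = -0.546
c = −½·(z(H) + z(FA)) = -0.347
c < 0 → liberal criterion (biased toward responding “yes”).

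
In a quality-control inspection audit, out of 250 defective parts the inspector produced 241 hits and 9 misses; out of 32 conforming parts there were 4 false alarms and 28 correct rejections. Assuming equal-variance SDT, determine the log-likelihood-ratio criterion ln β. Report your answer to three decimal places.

H = 241/250 = 0.9640
FA = 4/32 = 0.1250
Φ⁻¹(H) = 1.7991
Φ⁻¹(FA) = -1.1503
ln β = −½·[z(H)² − z(FA)²] = −0.5 × (3.2368 − 1.3232) = -0.9568

ln β = -0.957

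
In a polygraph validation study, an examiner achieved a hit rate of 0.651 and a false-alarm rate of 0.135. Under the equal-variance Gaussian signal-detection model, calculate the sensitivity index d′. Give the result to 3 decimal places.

Φ⁻¹(H) = 0.3880
Φ⁻¹(FA) = -1.1031
d' = z(H) − z(FA) = 0.3880 − (-1.1031) = 1.4911

d′ = 1.491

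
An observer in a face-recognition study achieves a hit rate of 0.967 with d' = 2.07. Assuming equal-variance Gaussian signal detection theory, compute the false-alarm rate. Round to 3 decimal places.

z(hit rate) = z(0.967) = 1.8384
z(FA) = z(H) − d' = 1.8384 − 2.07 = -0.2316
false-alarm rate = Φ(-0.2316) = 0.4084

false-alarm rate = 0.408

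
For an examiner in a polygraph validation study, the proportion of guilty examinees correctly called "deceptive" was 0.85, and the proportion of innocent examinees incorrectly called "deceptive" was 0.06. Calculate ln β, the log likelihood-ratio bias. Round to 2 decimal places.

Φ⁻¹(H) = Φ⁻¹(0.85) = 1.036
Φ⁻¹(FA) = Φ⁻¹(0.06) = -1.555
ln β = −½·[z(H)² − z(FA)²] = −0.5 × (1.073 − 2.418) = 0.6725

ln β = 0.67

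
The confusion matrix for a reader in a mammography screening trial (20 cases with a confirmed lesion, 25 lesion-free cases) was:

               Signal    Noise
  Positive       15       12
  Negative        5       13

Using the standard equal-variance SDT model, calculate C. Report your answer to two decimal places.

C = -0.31

H = 15/20 = 0.7500
FA = 12/25 = 0.4800
z(H) = z(0.7500) = 0.6745
z(FA) = z(0.4800) = -0.0502
c = −½·[z(H) + z(FA)] = −0.5 × (0.6745 + (-0.0502)) = -0.31215
c < 0: the reader has a liberal response bias.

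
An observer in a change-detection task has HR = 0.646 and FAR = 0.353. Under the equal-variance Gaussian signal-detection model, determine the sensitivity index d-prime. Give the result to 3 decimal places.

d-prime = 0.752

z(H) = 0.3745
z(FA) = -0.3772
d' = z(H) − z(FA) = 0.3745 − (-0.3772) = 0.7517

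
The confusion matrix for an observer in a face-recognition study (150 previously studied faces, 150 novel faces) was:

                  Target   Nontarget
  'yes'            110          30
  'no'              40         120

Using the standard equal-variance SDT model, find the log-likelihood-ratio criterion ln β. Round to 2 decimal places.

H = 110/150 = 0.7333
FA = 30/150 = 0.2000
z(0.7333) = 0.623, z(0.2000) = -0.842
ln β = −½·[z(H)² − z(FA)²] = −0.5 × (0.388 − 0.709) = 0.1605

ln β = 0.16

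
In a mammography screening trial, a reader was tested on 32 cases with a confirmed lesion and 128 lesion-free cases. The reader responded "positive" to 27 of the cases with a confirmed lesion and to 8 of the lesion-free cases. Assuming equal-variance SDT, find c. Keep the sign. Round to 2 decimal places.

c = 0.26

H = 27/32 = 0.8438
FA = 8/128 = 0.0625
z(H) = z(0.8438) = 1.010
z(FA) = z(0.0625) = -1.534
c = −½·[z(H) + z(FA)] = −0.5 × (1.010 + (-1.534)) = 0.262
c > 0: the reader has a conservative response bias.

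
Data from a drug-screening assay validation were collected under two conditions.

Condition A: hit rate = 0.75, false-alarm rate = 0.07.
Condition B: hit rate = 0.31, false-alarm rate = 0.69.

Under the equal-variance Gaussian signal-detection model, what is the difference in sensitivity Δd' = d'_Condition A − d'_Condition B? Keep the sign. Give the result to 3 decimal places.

Δd' = 3.142

Condition A: z(0.75) = 0.6745, z(0.07) = -1.4758, d' = 2.1503
Condition B: z(0.31) = -0.4959, z(0.69) = 0.4959, d' = -0.9918
Δd' = d'_Condition A − d'_Condition B = 2.1503 − (-0.9918) = 3.1421
Condition A has the higher sensitivity.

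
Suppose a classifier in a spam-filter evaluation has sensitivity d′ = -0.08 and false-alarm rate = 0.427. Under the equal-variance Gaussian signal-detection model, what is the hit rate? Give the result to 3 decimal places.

hit rate = 0.396

z(false-alarm rate) = z(0.427) = -0.1840
z(H) = z(FA) + d' = -0.1840 + (-0.08) = -0.2640
hit rate = Φ(-0.2640) = 0.3959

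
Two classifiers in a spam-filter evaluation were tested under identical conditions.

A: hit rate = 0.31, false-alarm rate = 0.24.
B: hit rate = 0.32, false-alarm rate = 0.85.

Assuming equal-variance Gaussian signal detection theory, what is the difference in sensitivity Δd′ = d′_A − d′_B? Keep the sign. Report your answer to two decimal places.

A: z(0.31) = -0.496, z(0.24) = -0.706, d' = 0.210
B: z(0.32) = -0.468, z(0.85) = 1.036, d' = -1.504
Δd' = d'_A − d'_B = 0.210 − (-1.504) = 1.714
A has the higher sensitivity.

Δd′ = 1.71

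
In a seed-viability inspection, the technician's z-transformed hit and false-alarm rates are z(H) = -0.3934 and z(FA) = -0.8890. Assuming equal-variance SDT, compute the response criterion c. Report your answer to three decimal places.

c = 0.641

c = −½·[z(H) + z(FA)] = −½·(-0.3934 + (-0.8890)) = 0.6412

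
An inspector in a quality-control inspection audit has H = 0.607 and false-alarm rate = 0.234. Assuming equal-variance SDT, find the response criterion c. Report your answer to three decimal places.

c = 0.227

Φ⁻¹(H) = Φ⁻¹(0.607) = 0.2715
Φ⁻¹(FA) = Φ⁻¹(0.234) = -0.7257
c = −½·[z(H) + z(FA)] = −0.5 × (0.2715 + (-0.7257)) = 0.2271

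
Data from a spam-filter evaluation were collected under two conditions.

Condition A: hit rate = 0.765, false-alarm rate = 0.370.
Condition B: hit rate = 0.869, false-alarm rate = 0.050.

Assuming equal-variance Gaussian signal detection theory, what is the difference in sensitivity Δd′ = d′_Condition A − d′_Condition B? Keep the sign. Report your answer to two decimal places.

Δd′ = -1.71

Condition A: z(0.765) = 0.722, z(0.370) = -0.332, d' = 1.054
Condition B: z(0.869) = 1.122, z(0.050) = -1.645, d' = 2.767
Δd' = d'_Condition A − d'_Condition B = 1.054 − 2.767 = -1.713
Condition B has the higher sensitivity.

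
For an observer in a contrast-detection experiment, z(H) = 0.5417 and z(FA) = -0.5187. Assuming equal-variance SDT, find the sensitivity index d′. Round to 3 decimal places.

d′ = 1.060

d' = z(H) − z(FA) = 0.5417 − (-0.5187) = 1.0604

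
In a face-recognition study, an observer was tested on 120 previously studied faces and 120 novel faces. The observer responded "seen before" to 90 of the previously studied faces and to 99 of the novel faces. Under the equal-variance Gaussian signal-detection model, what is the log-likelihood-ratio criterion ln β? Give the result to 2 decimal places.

H = 90/120 = 0.7500
FA = 99/120 = 0.8250
z(0.7500) = 0.674, z(0.8250) = 0.935
ln β = −½·[z(H)² − z(FA)²] = −0.5 × (0.454 − 0.874) = 0.210

ln β = 0.21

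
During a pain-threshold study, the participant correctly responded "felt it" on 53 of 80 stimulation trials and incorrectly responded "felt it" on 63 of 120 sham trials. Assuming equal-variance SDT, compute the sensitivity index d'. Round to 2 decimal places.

d' = 0.36

H = 53/80 = 0.6625
FA = 63/120 = 0.5250
z(H) = z(0.6625) = 0.419
z(FA) = z(0.5250) = 0.063
d' = z(H) − z(FA) = 0.419 − 0.063 = 0.356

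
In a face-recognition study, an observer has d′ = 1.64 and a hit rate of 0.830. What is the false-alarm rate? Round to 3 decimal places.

z(hit rate) = z(0.830) = 0.9542
z(FA) = z(H) − d' = 0.9542 − 1.64 = -0.6858
false-alarm rate = Φ(-0.6858) = 0.2464

false-alarm rate = 0.246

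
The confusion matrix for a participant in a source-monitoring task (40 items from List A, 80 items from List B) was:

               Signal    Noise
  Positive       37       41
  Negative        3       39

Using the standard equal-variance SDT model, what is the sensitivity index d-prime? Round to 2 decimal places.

H = 37/40 = 0.9250
FA = 41/80 = 0.5125
z(0.9250) = 1.440, z(0.5125) = 0.031
d' = z(H) − z(FA) = 1.440 − 0.031 = 1.409

d-prime = 1.41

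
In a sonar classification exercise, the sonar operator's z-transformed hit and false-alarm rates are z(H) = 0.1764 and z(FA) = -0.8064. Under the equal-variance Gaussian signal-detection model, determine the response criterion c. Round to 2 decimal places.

c = −½·[z(H) + z(FA)] = −½·(0.1764 + (-0.8064)) = 0.3150

c = 0.32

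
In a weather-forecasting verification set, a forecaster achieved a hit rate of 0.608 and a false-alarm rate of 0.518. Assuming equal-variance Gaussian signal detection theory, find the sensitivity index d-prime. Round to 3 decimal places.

d-prime = 0.229

Φ⁻¹(H) = Φ⁻¹(0.608) = 0.2741
Φ⁻¹(FA) = Φ⁻¹(0.518) = 0.0451
d' = z(H) − z(FA) = 0.2741 − 0.0451 = 0.2290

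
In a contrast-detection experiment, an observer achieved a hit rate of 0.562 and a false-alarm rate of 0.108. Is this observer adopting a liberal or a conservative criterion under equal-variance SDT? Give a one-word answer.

conservative

z(H) = 0.156, z(FA) = -1.237
c = −½·(z(H) + z(FA)) = 0.5405
c > 0 → conservative criterion (biased toward responding “no”).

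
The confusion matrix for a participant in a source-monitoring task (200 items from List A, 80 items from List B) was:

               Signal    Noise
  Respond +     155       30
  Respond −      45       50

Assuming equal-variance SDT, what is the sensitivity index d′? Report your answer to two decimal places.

d′ = 1.07

H = 155/200 = 0.7750
FA = 30/80 = 0.3750
Φ⁻¹(H) = Φ⁻¹(0.7750) = 0.7554
Φ⁻¹(FA) = Φ⁻¹(0.3750) = -0.3186
d' = z(H) − z(FA) = 0.7554 − (-0.3186) = 1.0740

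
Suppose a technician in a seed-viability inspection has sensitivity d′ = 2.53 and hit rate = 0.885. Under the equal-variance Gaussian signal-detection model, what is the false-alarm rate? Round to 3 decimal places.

z(hit rate) = z(0.885) = 1.2004
z(FA) = z(H) − d' = 1.2004 − 2.53 = -1.3296
false-alarm rate = Φ(-1.3296) = 0.0918

false-alarm rate = 0.092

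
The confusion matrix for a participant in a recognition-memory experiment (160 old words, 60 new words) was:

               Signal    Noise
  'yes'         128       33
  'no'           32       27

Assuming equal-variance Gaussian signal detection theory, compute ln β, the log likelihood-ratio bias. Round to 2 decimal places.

ln β = -0.35

H = 128/160 = 0.8000
FA = 33/60 = 0.5500
z(H) = 0.842
z(FA) = 0.126
ln β = −½·[z(H)² − z(FA)²] = −0.5 × (0.709 − 0.016) = -0.3465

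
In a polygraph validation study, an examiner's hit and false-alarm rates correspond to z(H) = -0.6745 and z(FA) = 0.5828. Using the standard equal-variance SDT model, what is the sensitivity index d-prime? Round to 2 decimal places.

d' = z(H) − z(FA) = -0.6745 − 0.5828 = -1.2573

d-prime = -1.26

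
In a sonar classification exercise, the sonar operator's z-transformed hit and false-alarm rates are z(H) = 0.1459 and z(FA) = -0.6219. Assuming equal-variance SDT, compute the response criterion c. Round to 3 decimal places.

c = −½·[z(H) + z(FA)] = −½·(0.1459 + (-0.6219)) = 0.2380
c > 0: the sonar operator has a conservative response bias.

c = 0.238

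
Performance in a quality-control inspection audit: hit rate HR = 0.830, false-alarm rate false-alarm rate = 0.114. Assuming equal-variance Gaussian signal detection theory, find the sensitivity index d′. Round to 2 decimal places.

Φ⁻¹(H) = Φ⁻¹(0.830) = 0.954
Φ⁻¹(FA) = Φ⁻¹(0.114) = -1.206
d' = z(H) − z(FA) = 0.954 − (-1.206) = 2.160

d′ = 2.16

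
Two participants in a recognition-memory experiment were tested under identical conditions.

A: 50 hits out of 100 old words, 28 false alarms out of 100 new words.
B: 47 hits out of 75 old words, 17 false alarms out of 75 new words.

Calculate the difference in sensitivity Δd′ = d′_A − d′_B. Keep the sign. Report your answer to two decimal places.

Δd′ = -0.49

A: z(0.5000) = 0.000, z(0.2800) = -0.583, d' = 0.583
B: z(0.6267) = 0.323, z(0.2267) = -0.750, d' = 1.073
Δd' = d'_A − d'_B = 0.583 − 1.073 = -0.490
B has the higher sensitivity.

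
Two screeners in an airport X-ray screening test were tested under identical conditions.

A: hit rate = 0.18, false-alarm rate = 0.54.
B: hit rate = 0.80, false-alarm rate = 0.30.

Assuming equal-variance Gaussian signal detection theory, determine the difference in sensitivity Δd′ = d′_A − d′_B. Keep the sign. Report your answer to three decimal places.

Δd′ = -2.382

A: z(0.18) = -0.9154, z(0.54) = 0.1004, d' = -1.0158
B: z(0.80) = 0.8416, z(0.30) = -0.5244, d' = 1.3660
Δd' = d'_A − d'_B = -1.0158 − 1.3660 = -2.3818
B has the higher sensitivity.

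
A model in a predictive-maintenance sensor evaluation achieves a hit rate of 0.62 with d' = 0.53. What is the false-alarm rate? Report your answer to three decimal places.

false-alarm rate = 0.411

z(hit rate) = z(0.62) = 0.3055
z(FA) = z(H) − d' = 0.3055 − 0.53 = -0.2245
false-alarm rate = Φ(-0.2245) = 0.4112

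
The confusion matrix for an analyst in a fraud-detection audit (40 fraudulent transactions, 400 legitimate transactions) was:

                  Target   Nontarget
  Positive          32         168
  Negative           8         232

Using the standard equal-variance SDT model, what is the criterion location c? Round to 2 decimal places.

c = -0.32

H = 32/40 = 0.8000
FA = 168/400 = 0.4200
z(0.8000) = 0.842, z(0.4200) = -0.202
c = −½·[z(H) + z(FA)] = −0.5 × (0.842 + (-0.202)) = -0.320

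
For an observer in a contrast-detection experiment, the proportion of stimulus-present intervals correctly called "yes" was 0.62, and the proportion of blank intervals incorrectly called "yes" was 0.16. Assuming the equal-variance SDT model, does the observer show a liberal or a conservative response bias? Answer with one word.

z(H) = 0.305, z(FA) = -0.994
c = −½·(z(H) + z(FA)) = 0.3445
c > 0 → conservative criterion (biased toward responding “no”).

conservative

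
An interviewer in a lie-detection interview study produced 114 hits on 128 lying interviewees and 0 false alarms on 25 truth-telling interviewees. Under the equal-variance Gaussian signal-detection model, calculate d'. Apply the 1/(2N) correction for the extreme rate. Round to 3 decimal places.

The false-alarm rate is 0/25 = 0, so apply the 1/(2N) correction: FA → 1/(2·25) = 0.02000.
z(H) = z(0.89062) = 1.2298
z(FA) = z(0.02000) = -2.0537
d' = 1.2298 − (-2.0537) = 3.2835

d' = 3.284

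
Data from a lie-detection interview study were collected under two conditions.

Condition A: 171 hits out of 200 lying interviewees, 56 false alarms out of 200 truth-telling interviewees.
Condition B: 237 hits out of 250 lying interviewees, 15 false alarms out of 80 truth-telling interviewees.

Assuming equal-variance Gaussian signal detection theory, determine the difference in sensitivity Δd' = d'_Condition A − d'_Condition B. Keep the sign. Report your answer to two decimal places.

Condition A: z(0.8550) = 1.058, z(0.2800) = -0.583, d' = 1.641
Condition B: z(0.9480) = 1.626, z(0.1875) = -0.887, d' = 2.513
Δd' = d'_Condition A − d'_Condition B = 1.641 − 2.513 = -0.872
Condition B has the higher sensitivity.

Δd' = -0.87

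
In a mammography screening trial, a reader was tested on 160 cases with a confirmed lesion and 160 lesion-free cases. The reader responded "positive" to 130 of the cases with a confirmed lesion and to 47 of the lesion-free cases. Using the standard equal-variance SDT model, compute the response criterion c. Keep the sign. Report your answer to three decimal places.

c = -0.172

H = 130/160 = 0.8125
FA = 47/160 = 0.2938
z(0.8125) = 0.8871, z(0.2938) = -0.5423
c = −½·[z(H) + z(FA)] = −0.5 × (0.8871 + (-0.5423)) = -0.1724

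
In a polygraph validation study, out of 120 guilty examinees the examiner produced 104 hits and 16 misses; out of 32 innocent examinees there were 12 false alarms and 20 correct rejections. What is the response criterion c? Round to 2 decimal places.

c = -0.40

H = 104/120 = 0.8667
FA = 12/32 = 0.3750
Φ⁻¹(0.8667) = 1.1109, Φ⁻¹(0.3750) = -0.3186
c = −½·[z(H) + z(FA)] = −0.5 × (1.1109 + (-0.3186)) = -0.39615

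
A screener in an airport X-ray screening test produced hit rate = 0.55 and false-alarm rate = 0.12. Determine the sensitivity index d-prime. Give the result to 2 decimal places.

z(H) = z(0.55) = 0.126
z(FA) = z(0.12) = -1.175
d' = z(H) − z(FA) = 0.126 − (-1.175) = 1.301

d-prime = 1.30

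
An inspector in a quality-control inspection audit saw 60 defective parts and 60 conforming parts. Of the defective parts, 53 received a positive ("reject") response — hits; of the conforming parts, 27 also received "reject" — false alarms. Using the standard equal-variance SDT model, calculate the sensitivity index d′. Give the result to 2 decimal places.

H = 53/60 = 0.8833
FA = 27/60 = 0.4500
z(0.8833) = 1.1916, z(0.4500) = -0.1257
d' = z(H) − z(FA) = 1.1916 − (-0.1257) = 1.3173

d′ = 1.32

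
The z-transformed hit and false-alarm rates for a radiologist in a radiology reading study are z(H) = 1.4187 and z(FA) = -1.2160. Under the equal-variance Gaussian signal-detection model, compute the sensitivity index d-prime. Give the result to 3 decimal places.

d-prime = 2.635

d' = z(H) − z(FA) = 1.4187 − (-1.2160) = 2.6347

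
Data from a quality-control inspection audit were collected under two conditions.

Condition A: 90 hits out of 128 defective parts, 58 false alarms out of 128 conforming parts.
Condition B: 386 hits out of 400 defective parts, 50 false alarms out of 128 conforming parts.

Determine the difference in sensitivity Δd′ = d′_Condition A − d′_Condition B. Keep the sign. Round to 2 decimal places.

Condition A: z(0.7031) = 0.533, z(0.4531) = -0.118, d' = 0.651
Condition B: z(0.9650) = 1.812, z(0.3906) = -0.278, d' = 2.090
Δd' = d'_Condition A − d'_Condition B = 0.651 − 2.090 = -1.439
Condition B has the higher sensitivity.

Δd′ = -1.44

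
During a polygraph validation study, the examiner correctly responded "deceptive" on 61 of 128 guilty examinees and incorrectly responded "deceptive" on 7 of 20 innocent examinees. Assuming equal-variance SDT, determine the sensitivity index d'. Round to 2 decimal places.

d' = 0.33

H = 61/128 = 0.4766
FA = 7/20 = 0.3500
z(0.4766) = -0.059, z(0.3500) = -0.385
d' = z(H) − z(FA) = -0.059 − (-0.385) = 0.326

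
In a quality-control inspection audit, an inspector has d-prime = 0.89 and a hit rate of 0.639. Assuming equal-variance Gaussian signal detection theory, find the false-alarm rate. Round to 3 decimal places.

z(hit rate) = z(0.639) = 0.3558
z(FA) = z(H) − d' = 0.3558 − 0.89 = -0.5342
false-alarm rate = Φ(-0.5342) = 0.2966

false-alarm rate = 0.297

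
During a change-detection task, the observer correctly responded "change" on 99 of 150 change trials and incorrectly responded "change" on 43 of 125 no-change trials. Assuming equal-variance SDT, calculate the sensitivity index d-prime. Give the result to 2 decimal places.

H = 99/150 = 0.6600
FA = 43/125 = 0.3440
z(H) = z(0.6600) = 0.412
z(FA) = z(0.3440) = -0.402
d' = z(H) − z(FA) = 0.412 − (-0.402) = 0.814

d-prime = 0.81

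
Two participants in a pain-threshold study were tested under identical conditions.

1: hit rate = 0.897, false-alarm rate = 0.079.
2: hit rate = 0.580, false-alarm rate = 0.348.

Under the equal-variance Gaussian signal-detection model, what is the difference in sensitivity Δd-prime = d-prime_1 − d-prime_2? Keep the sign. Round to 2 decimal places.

Δd-prime = 2.08

1: z(0.897) = 1.265, z(0.079) = -1.412, d' = 2.677
2: z(0.580) = 0.202, z(0.348) = -0.391, d' = 0.593
Δd' = d'_1 − d'_2 = 2.677 − 0.593 = 2.084
1 has the higher sensitivity.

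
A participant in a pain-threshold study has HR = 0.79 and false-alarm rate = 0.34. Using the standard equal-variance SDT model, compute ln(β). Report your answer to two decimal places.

ln β = -0.24

z(H) = z(0.79) = 0.806
z(FA) = z(0.34) = -0.412
ln β = −½·[z(H)² − z(FA)²] = −0.5 × (0.650 − 0.170) = -0.240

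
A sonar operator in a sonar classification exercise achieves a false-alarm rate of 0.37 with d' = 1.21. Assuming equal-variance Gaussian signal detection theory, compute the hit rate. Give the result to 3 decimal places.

hit rate = 0.810

z(false-alarm rate) = z(0.37) = -0.3319
z(H) = z(FA) + d' = -0.3319 + 1.21 = 0.8781
hit rate = Φ(0.8781) = 0.8101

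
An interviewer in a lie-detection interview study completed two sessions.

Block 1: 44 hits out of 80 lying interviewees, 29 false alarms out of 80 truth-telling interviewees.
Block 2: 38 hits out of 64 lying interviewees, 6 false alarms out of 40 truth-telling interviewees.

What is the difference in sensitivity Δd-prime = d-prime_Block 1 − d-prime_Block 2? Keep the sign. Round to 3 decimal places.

Block 1: z(0.5500) = 0.1257, z(0.3625) = -0.3518, d' = 0.4775
Block 2: z(0.5938) = 0.2373, z(0.1500) = -1.0364, d' = 1.2737
Δd' = d'_Block 1 − d'_Block 2 = 0.4775 − 1.2737 = -0.7962
Block 2 has the higher sensitivity.

Δd-prime = -0.796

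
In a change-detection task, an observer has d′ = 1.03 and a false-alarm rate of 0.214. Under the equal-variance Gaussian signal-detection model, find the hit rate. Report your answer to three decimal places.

z(false-alarm rate) = z(0.214) = -0.7926
z(H) = z(FA) + d' = -0.7926 + 1.03 = 0.2374
hit rate = Φ(0.2374) = 0.5938

hit rate = 0.594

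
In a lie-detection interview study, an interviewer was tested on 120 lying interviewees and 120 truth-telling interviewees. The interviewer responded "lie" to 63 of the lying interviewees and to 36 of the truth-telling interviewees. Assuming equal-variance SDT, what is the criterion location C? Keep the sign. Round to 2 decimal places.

C = 0.23

H = 63/120 = 0.5250
FA = 36/120 = 0.3000
Φ⁻¹(H) = Φ⁻¹(0.5250) = 0.0627
Φ⁻¹(FA) = Φ⁻¹(0.3000) = -0.5244
c = −½·[z(H) + z(FA)] = −0.5 × (0.0627 + (-0.5244)) = 0.23085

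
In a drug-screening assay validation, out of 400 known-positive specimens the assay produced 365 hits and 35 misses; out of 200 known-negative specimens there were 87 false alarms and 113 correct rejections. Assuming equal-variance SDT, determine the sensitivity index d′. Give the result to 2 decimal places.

d′ = 1.52

H = 365/400 = 0.9125
FA = 87/200 = 0.4350
z(0.9125) = 1.356, z(0.4350) = -0.164
d' = z(H) − z(FA) = 1.356 − (-0.164) = 1.520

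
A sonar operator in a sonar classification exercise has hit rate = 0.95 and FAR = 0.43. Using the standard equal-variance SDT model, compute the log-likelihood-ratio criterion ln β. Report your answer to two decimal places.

ln β = -1.34

z(H) = z(0.95) = 1.645
z(FA) = z(0.43) = -0.176
ln β = −½·[z(H)² − z(FA)²] = −0.5 × (2.706 − 0.031) = -1.3375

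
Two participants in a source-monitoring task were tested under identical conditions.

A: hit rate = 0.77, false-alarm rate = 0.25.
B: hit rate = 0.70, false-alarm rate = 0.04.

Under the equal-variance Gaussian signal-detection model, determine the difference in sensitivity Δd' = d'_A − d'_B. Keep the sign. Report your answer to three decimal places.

A: z(0.77) = 0.7388, z(0.25) = -0.6745, d' = 1.4133
B: z(0.70) = 0.5244, z(0.04) = -1.7507, d' = 2.2751
Δd' = d'_A − d'_B = 1.4133 − 2.2751 = -0.8618
B has the higher sensitivity.

Δd' = -0.862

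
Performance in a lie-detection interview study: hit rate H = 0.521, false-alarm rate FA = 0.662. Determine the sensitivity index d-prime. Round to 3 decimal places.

z(H) = 0.0527
z(FA) = 0.4179
d' = z(H) − z(FA) = 0.0527 − 0.4179 = -0.3652

d-prime = -0.365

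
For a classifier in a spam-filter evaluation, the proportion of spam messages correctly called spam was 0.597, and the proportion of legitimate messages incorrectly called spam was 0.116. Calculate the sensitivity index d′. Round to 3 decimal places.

Φ⁻¹(H) = 0.2456
Φ⁻¹(FA) = -1.1952
d' = z(H) − z(FA) = 0.2456 − (-1.1952) = 1.4408

d′ = 1.441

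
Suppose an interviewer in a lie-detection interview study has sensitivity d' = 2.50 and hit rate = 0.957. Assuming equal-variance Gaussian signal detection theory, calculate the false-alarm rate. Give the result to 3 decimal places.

false-alarm rate = 0.217

z(hit rate) = z(0.957) = 1.7169
z(FA) = z(H) − d' = 1.7169 − 2.50 = -0.7831
false-alarm rate = Φ(-0.7831) = 0.2168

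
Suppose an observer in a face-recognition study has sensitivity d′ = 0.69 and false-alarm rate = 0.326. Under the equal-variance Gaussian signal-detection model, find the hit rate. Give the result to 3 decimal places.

hit rate = 0.594

z(false-alarm rate) = z(0.326) = -0.4510
z(H) = z(FA) + d' = -0.4510 + 0.69 = 0.2390
hit rate = Φ(0.2390) = 0.5944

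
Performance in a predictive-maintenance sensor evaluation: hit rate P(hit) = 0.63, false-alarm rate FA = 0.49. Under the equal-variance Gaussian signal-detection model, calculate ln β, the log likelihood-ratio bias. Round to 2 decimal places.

z(H) = z(0.63) = 0.332
z(FA) = z(0.49) = -0.025
ln β = −½·[z(H)² − z(FA)²] = −0.5 × (0.110 − 0.001) = -0.0545

ln β = -0.05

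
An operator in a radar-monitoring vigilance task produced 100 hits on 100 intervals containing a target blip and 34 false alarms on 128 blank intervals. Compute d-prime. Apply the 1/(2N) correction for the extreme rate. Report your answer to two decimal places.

d-prime = 3.20

The hit rate is 100/100 = 1, so apply the 1/(2N) correction: H → 1 − 1/(2·100) = 0.99500.
z(H) = z(0.99500) = 2.576
z(FA) = z(0.26562) = -0.626
d' = 2.576 − (-0.626) = 3.202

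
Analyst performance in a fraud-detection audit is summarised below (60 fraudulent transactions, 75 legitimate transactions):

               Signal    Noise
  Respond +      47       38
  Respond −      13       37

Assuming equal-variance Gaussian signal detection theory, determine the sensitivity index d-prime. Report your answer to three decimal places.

H = 47/60 = 0.7833
FA = 38/75 = 0.5067
z(H) = z(0.7833) = 0.7834
z(FA) = z(0.5067) = 0.0168
d' = z(H) − z(FA) = 0.7834 − 0.0168 = 0.7666

d-prime = 0.767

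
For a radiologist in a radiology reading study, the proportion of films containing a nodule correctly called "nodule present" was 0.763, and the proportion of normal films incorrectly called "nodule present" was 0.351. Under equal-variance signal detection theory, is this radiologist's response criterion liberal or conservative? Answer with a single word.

z(H) = 0.716, z(FA) = -0.383
c = −½·(z(H) + z(FA)) = -0.1665
c < 0 → liberal criterion (biased toward responding “yes”).

liberal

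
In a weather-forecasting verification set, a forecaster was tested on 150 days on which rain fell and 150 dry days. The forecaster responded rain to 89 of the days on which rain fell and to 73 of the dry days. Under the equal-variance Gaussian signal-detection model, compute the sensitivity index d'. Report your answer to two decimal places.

H = 89/150 = 0.5933
FA = 73/150 = 0.4867
z(H) = z(0.5933) = 0.2360
z(FA) = z(0.4867) = -0.0333
d' = z(H) − z(FA) = 0.2360 − (-0.0333) = 0.2693

d' = 0.27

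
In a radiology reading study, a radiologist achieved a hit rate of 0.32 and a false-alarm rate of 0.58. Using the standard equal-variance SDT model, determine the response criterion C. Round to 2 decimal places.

z(0.32) = -0.468, z(0.58) = 0.202
c = −½·[z(H) + z(FA)] = −0.5 × (-0.468 + 0.202) = 0.133

C = 0.13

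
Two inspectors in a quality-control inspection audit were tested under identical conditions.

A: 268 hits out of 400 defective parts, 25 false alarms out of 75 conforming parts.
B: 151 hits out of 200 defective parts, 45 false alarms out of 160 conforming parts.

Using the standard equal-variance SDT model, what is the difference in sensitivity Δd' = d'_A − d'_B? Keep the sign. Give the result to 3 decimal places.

Δd' = -0.399

A: z(0.6700) = 0.4399, z(0.3333) = -0.4308, d' = 0.8707
B: z(0.7550) = 0.6903, z(0.2812) = -0.5793, d' = 1.2696
Δd' = d'_A − d'_B = 0.8707 − 1.2696 = -0.3989
B has the higher sensitivity.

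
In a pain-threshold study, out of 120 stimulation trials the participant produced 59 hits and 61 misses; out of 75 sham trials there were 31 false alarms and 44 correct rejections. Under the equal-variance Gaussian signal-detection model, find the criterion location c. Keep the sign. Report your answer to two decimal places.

H = 59/120 = 0.4917
FA = 31/75 = 0.4133
Φ⁻¹(H) = Φ⁻¹(0.4917) = -0.0208
Φ⁻¹(FA) = Φ⁻¹(0.4133) = -0.2191
c = −½·[z(H) + z(FA)] = −0.5 × (-0.0208 + (-0.2191)) = 0.11995

c = 0.12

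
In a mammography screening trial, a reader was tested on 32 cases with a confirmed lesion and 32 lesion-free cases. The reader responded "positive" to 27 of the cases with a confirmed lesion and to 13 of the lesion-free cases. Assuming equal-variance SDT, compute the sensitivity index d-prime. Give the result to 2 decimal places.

H = 27/32 = 0.8438
FA = 13/32 = 0.4062
z(H) = z(0.8438) = 1.0102
z(FA) = z(0.4062) = -0.2373
d' = z(H) − z(FA) = 1.0102 − (-0.2373) = 1.2475

d-prime = 1.25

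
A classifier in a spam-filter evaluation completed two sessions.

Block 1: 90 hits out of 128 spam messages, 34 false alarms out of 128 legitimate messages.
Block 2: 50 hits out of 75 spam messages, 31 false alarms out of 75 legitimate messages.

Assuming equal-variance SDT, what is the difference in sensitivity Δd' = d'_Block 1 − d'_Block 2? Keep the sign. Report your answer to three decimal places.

Block 1: z(0.7031) = 0.5333, z(0.2656) = -0.6262, d' = 1.1595
Block 2: z(0.6667) = 0.4308, z(0.4133) = -0.2191, d' = 0.6499
Δd' = d'_Block 1 − d'_Block 2 = 1.1595 − 0.6499 = 0.5096
Block 1 has the higher sensitivity.

Δd' = 0.510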